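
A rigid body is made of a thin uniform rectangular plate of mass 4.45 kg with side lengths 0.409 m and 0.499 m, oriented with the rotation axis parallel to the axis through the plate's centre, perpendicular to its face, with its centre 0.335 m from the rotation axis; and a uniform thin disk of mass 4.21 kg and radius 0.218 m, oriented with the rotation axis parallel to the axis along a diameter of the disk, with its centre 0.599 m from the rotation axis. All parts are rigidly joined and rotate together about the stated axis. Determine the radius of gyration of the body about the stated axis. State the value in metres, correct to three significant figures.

0.506

Rectangular plate: I_cm = (1/12)M(a²+b²) = (1/12)(4.45)[(0.409)² + (0.499)²] = 0.15437 kg m²; centre at d = 0.335 m, so the parallel axis theorem gives I = 0.15437 + (4.45)(0.335)² = 0.65377 kg m².
Thin disk: I_cm = (1/4)MR² = (1/4)(4.21)(0.218)² = 0.050019 kg m²; centre at d = 0.599 m, so the parallel axis theorem gives I = 0.050019 + (4.21)(0.599)² = 1.5606 kg m².
Total I = 2.2143 kg m²; total mass M = 8.66 kg.
k = √(I/M) = √(2.2143/8.66) = 0.50567 m.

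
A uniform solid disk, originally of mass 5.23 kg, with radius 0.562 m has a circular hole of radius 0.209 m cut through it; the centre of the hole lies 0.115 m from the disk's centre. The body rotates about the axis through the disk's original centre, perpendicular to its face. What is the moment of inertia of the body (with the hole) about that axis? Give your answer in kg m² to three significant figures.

Unpierced body about its centre: I₀ = (1/2)MR² = (1/2)(5.23)(0.562)² = 0.82593 kg m².
The removed disk has mass m = M·(r/R)² = (5.23)(0.209/0.562)² = 0.72331 kg (same uniform areal density).
Its moment of inertia about the rotation axis (parallel-axis theorem): I_hole = (1/2)mr² + md² = (1/2)(0.72331)(0.209)² + (0.72331)(0.115)² = 0.025363 kg m².
Treating the hole as negative mass, I = I₀ − I_hole = 0.82593 − 0.025363 = 0.80057 kg m².

0.801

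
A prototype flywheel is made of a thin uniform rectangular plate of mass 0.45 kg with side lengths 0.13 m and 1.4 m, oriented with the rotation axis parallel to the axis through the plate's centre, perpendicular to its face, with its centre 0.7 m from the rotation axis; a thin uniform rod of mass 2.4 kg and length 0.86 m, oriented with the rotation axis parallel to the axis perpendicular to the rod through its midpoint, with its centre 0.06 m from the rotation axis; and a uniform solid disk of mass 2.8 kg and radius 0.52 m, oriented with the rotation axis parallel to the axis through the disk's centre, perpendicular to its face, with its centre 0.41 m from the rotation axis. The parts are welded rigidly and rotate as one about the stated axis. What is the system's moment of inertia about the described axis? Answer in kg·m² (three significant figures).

1.30

Rectangular plate: I_cm = (1/12)M(a²+b²) = (1/12)(0.45)[(0.13)² + (1.4)²] = 0.074134 kg·m²; centre at d = 0.7 m, so I = I_cm + Md² gives I = 0.074134 + (0.45)(0.7)² = 0.29463 kg·m².
Thin rod: I_cm = (1/12)ML² = (1/12)(2.4)(0.86)² = 0.14792 kg·m²; centre at d = 0.06 m, so I = I_cm + Md² gives I = 0.14792 + (2.4)(0.06)² = 0.15656 kg·m².
Solid disk: I_cm = (1/2)MR² = (1/2)(2.8)(0.52)² = 0.37856 kg·m²; centre at d = 0.41 m, so I = I_cm + Md² gives I = 0.37856 + (2.8)(0.41)² = 0.84924 kg·m².
Total I = 0.29463 + 0.15656 + 0.84924 = 1.3004 kg·m².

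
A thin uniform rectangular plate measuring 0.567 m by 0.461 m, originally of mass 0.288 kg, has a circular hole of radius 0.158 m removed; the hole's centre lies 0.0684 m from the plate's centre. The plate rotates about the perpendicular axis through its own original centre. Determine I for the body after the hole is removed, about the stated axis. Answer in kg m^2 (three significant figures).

Unpierced body about its centre: I₀ = (1/12)M(a²+b²) = (1/12)(0.288)[(0.567)² + (0.461)²] = 0.012816 kg m^2.
The removed disk has mass m = M·πr²/(ab) = (0.288)·π(0.158)²/(0.567·0.461) = 0.086412 kg (same uniform areal density).
Its moment of inertia about the rotation axis (parallel-axis theorem): I_hole = (1/2)mr² + md² = (1/2)(0.086412)(0.158)² + (0.086412)(0.0684)² = 0.0014829 kg m^2.
Treating the hole as negative mass, I = I₀ − I_hole = 0.012816 − 0.0014829 = 0.011333 kg m^2.

0.0113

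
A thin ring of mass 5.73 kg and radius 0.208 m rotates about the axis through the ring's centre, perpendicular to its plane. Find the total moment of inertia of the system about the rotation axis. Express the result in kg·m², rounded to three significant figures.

0.248

I_cm = MR² = (5.73)(0.208)² = 0.2479 kg·m²; axis through the centre, so I = 0.2479 kg·m².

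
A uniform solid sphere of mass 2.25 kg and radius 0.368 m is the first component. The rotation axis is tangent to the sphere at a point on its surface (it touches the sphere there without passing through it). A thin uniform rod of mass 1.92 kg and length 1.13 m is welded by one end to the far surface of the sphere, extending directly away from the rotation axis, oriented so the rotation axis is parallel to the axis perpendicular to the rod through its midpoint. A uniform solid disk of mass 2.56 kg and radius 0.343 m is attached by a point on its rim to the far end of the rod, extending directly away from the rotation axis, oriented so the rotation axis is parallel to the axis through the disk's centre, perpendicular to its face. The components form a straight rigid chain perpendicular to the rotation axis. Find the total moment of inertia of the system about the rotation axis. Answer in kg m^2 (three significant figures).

Solid sphere: I_cm = (2/5)MR² = (2/5)(2.25)(0.368)² = 0.12188 kg m^2; centre at d = 0.368 m, so I = I_cm + Md² gives I = 0.12188 + (2.25)(0.368)² = 0.42659 kg m^2.
Thin rod: I_cm = (1/12)ML² = (1/12)(1.92)(1.13)² = 0.2043 kg m^2; centre at d = 0.368 + 0.368 + 0.565 = 1.301 m, so I = I_cm + Md² gives I = 0.2043 + (1.92)(1.301)² = 3.4541 kg m^2.
Solid disk: I_cm = (1/2)MR² = (1/2)(2.56)(0.343)² = 0.15059 kg m^2; centre at d = 0.368 + 0.368 + 0.565 + 0.565 + 0.343 = 2.209 m, so I = I_cm + Md² gives I = 0.15059 + (2.56)(2.209)² = 12.643 kg m^2.
Total I = 0.42659 + 3.4541 + 12.643 = 16.523 kg m^2.

16.5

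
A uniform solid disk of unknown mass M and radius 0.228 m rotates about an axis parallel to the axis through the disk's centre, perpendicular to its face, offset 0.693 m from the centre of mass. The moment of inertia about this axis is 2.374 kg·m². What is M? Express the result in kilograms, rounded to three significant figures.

I = I_cm + Md² = (1/2)MR² + Md² = M·[0.5·(0.228)² + (0.693)²] = M·0.50624.
So M = 2.374 / 0.50624 = 4.6895 kg.

4.69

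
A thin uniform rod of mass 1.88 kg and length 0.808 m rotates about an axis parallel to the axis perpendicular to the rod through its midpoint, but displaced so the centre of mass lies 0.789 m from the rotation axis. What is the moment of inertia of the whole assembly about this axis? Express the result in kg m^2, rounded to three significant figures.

1.27

I_cm = (1/12)ML² = (1/12)(1.88)(0.808)² = 0.10228 kg m^2; centre at d = 0.789 m, so I = I_cm + Md² gives I = 0.10228 + (1.88)(0.789)² = 1.2726 kg m^2.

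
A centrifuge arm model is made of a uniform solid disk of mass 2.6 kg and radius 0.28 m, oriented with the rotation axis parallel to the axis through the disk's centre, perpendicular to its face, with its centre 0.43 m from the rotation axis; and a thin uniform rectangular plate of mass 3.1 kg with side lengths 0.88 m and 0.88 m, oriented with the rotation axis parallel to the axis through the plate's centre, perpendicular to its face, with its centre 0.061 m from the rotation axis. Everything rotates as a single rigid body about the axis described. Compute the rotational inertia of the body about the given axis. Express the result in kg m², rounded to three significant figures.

Solid disk: I_cm = (1/2)MR² = (1/2)(2.6)(0.28)² = 0.10192 kg m²; centre at d = 0.43 m, so I = I_cm + Md² gives I = 0.10192 + (2.6)(0.43)² = 0.58266 kg m².
Rectangular plate: I_cm = (1/12)M(a²+b²) = (1/12)(3.1)[(0.88)² + (0.88)²] = 0.40011 kg m²; centre at d = 0.061 m, so I = I_cm + Md² gives I = 0.40011 + (3.1)(0.061)² = 0.41164 kg m².
Total I = 0.58266 + 0.41164 = 0.9943 kg m².

0.994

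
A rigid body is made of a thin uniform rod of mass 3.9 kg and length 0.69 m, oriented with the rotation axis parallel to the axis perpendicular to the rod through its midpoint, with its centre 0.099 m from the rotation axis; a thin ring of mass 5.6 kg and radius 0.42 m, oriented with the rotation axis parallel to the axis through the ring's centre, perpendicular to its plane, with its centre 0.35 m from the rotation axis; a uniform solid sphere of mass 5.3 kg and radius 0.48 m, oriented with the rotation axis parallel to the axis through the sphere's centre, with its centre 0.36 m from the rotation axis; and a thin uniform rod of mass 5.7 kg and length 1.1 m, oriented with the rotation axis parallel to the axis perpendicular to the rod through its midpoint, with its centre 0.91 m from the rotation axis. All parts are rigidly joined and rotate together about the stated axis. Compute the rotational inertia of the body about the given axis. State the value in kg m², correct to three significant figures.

8.34

Thin rod: I_cm = (1/12)ML² = (1/12)(3.9)(0.69)² = 0.15473 kg m²; centre at d = 0.099 m, so the parallel axis theorem gives I = 0.15473 + (3.9)(0.099)² = 0.19296 kg m².
Thin ring: I_cm = MR² = (5.6)(0.42)² = 0.98784 kg m²; centre at d = 0.35 m, so the parallel axis theorem gives I = 0.98784 + (5.6)(0.35)² = 1.6738 kg m².
Solid sphere: I_cm = (2/5)MR² = (2/5)(5.3)(0.48)² = 0.48845 kg m²; centre at d = 0.36 m, so the parallel axis theorem gives I = 0.48845 + (5.3)(0.36)² = 1.1753 kg m².
Thin rod: I_cm = (1/12)ML² = (1/12)(5.7)(1.1)² = 0.57475 kg m²; centre at d = 0.91 m, so the parallel axis theorem gives I = 0.57475 + (5.7)(0.91)² = 5.2949 kg m².
Total I = 0.19296 + 1.6738 + 1.1753 + 5.2949 = 8.337 kg m².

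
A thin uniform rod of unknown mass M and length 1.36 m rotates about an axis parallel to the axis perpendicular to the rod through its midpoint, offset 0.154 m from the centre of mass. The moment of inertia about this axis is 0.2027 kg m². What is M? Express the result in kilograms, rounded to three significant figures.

1.14

I = I_cm + Md² = (1/12)ML² + Md² = M·[0.0833333·(1.36)² + (0.154)²] = M·0.17785.
So M = 0.2027 / 0.17785 = 1.1397 kg.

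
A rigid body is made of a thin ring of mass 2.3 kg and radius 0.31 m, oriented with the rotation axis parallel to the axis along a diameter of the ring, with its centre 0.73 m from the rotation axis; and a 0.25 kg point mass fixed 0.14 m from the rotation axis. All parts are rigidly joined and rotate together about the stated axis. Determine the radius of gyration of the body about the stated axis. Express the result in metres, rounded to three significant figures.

Thin ring: I_cm = (1/2)MR² = (1/2)(2.3)(0.31)² = 0.11052 kg·m²; centre at d = 0.73 m, so I = I_cm + Md² gives I = 0.11052 + (2.3)(0.73)² = 1.3362 kg·m².
Point mass: I_cm = 0; centre at d = 0.14 m, so I = I_cm + Md² gives I = 0 + (0.25)(0.14)² = 0.0049 kg·m².
Total I = 1.3411 kg·m²; total mass M = 2.55 kg.
k = √(I/M) = √(1.3411/2.55) = 0.7252 m.

0.725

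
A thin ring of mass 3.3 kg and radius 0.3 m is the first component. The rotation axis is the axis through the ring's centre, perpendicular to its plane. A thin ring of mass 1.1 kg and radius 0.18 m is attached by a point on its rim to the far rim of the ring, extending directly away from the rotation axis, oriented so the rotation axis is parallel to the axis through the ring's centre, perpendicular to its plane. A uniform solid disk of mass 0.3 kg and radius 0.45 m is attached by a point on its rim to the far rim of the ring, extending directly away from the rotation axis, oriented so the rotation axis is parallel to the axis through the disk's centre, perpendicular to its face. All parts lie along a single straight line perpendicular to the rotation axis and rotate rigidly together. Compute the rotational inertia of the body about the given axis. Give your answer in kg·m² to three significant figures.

0.986

Thin ring: I_cm = MR² = (3.3)(0.3)² = 0.297 kg·m²; axis through the centre, so I = 0.297 kg·m².
Thin ring: I_cm = MR² = (1.1)(0.18)² = 0.03564 kg·m²; centre at d = 0.3 + 0.18 = 0.48 m, so I = I_cm + Md² gives I = 0.03564 + (1.1)(0.48)² = 0.28908 kg·m².
Solid disk: I_cm = (1/2)MR² = (1/2)(0.3)(0.45)² = 0.030375 kg·m²; centre at d = 0.3 + 0.18 + 0.18 + 0.45 = 1.11 m, so I = I_cm + Md² gives I = 0.030375 + (0.3)(1.11)² = 0.4 kg·m².
Total I = 0.297 + 0.28908 + 0.4 = 0.98608 kg·m².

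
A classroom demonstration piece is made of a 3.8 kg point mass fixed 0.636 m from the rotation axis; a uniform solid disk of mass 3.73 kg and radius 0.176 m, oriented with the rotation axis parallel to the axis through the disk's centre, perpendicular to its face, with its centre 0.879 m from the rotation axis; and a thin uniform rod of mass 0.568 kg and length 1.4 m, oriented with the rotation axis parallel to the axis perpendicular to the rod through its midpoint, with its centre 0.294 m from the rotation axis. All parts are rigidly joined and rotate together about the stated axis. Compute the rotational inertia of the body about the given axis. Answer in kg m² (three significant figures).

4.62

Point mass: I_cm = 0; centre at d = 0.636 m, so I = I_cm + Md² gives I = 0 + (3.8)(0.636)² = 1.5371 kg m².
Solid disk: I_cm = (1/2)MR² = (1/2)(3.73)(0.176)² = 0.05777 kg m²; centre at d = 0.879 m, so I = I_cm + Md² gives I = 0.05777 + (3.73)(0.879)² = 2.9397 kg m².
Thin rod: I_cm = (1/12)ML² = (1/12)(0.568)(1.4)² = 0.092773 kg m²; centre at d = 0.294 m, so I = I_cm + Md² gives I = 0.092773 + (0.568)(0.294)² = 0.14187 kg m².
Total I = 1.5371 + 2.9397 + 0.14187 = 4.6187 kg m².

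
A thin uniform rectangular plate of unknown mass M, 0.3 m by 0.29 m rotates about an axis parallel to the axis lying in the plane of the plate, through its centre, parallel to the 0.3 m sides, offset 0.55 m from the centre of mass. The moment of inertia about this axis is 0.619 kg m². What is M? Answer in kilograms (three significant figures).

I = I_cm + Md² = (1/12)Mb² + Md² = M·[0.0833333·(0.29)² + (0.55)²] = M·0.30951.
So M = 0.619 / 0.30951 = 1.9999 kg.

2.00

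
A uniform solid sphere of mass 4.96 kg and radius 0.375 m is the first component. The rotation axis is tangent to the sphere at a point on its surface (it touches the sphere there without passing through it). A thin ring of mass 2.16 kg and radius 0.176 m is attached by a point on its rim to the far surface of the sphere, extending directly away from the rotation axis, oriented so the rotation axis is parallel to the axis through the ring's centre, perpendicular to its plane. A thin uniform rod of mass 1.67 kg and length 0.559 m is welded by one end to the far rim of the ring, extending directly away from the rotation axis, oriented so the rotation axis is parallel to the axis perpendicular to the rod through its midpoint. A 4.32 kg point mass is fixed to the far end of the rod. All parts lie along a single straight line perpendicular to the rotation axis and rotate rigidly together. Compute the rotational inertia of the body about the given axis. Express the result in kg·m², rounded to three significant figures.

18.0

Solid sphere: I_cm = (2/5)MR² = (2/5)(4.96)(0.375)² = 0.279 kg·m²; centre at d = 0.375 m, so the parallel axis theorem gives I = 0.279 + (4.96)(0.375)² = 0.9765 kg·m².
Thin ring: I_cm = MR² = (2.16)(0.176)² = 0.066908 kg·m²; centre at d = 0.375 + 0.375 + 0.176 = 0.926 m, so the parallel axis theorem gives I = 0.066908 + (2.16)(0.926)² = 1.9191 kg·m².
Thin rod: I_cm = (1/12)ML² = (1/12)(1.67)(0.559)² = 0.043487 kg·m²; centre at d = 0.375 + 0.375 + 0.176 + 0.176 + 0.2795 = 1.3815 m, so the parallel axis theorem gives I = 0.043487 + (1.67)(1.3815)² = 3.2308 kg·m².
Point mass: I_cm = 0; centre at d = 0.375 + 0.375 + 0.176 + 0.176 + 0.2795 + 0.2795 = 1.661 m, so the parallel axis theorem gives I = 0 + (4.32)(1.661)² = 11.919 kg·m².
Total I = 0.9765 + 1.9191 + 3.2308 + 11.919 = 18.045 kg·m².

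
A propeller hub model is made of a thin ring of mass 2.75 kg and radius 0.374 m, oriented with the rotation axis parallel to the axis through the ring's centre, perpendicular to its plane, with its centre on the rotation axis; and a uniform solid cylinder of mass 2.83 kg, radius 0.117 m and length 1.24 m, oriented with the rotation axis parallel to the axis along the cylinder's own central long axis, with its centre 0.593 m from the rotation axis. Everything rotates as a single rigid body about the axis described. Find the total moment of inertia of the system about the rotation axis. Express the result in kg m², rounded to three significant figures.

1.40

Thin ring: I_cm = MR² = (2.75)(0.374)² = 0.38466 kg m²; axis through the centre, so I = 0.38466 kg m².
Solid cylinder: I_cm = (1/2)MR² = (1/2)(2.83)(0.117)² = 0.01937 kg m²; centre at d = 0.593 m, so the parallel axis theorem gives I = 0.01937 + (2.83)(0.593)² = 1.0145 kg m².
Total I = 0.38466 + 1.0145 = 1.3992 kg m².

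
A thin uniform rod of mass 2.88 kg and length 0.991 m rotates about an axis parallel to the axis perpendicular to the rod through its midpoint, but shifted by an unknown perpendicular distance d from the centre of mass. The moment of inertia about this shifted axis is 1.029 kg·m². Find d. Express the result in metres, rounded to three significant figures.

0.525

About the centre-of-mass axis, I_cm = (1/12)ML² = (1/12)(2.88)(0.991)² = 0.2357 kg·m².
Parallel axis theorem: I = I_cm + Md², so Md² = 1.029 − 0.2357 = 0.7933 kg·m².
d = √(0.7933 / 2.88) = 0.52483 m.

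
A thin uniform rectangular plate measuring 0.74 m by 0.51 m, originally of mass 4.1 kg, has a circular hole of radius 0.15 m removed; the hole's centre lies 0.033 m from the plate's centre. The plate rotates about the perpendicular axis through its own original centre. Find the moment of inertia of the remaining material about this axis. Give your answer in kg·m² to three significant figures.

Unpierced body about its centre: I₀ = (1/12)M(a²+b²) = (1/12)(4.1)[(0.74)² + (0.51)²] = 0.27596 kg·m².
The removed disk has mass m = M·πr²/(ab) = (4.1)·π(0.15)²/(0.74·0.51) = 0.76792 kg (same uniform areal density).
Its moment of inertia about the rotation axis (parallel-axis theorem): I_hole = (1/2)mr² + md² = (1/2)(0.76792)(0.15)² + (0.76792)(0.033)² = 0.0094753 kg·m².
Treating the hole as negative mass, I = I₀ − I_hole = 0.27596 − 0.0094753 = 0.26649 kg·m².

0.266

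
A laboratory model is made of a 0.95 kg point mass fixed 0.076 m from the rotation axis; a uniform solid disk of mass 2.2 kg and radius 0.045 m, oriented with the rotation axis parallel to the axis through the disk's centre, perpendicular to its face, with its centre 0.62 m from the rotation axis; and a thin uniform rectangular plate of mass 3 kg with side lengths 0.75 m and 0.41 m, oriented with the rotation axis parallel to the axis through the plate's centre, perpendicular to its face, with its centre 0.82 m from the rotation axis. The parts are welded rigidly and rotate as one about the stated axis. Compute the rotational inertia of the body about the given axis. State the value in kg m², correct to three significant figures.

Point mass: I_cm = 0; centre at d = 0.076 m, so the parallel axis theorem gives I = 0 + (0.95)(0.076)² = 0.0054872 kg m².
Solid disk: I_cm = (1/2)MR² = (1/2)(2.2)(0.045)² = 0.0022275 kg m²; centre at d = 0.62 m, so the parallel axis theorem gives I = 0.0022275 + (2.2)(0.62)² = 0.84791 kg m².
Rectangular plate: I_cm = (1/12)M(a²+b²) = (1/12)(3)[(0.75)² + (0.41)²] = 0.18265 kg m²; centre at d = 0.82 m, so the parallel axis theorem gives I = 0.18265 + (3)(0.82)² = 2.1998 kg m².
Total I = 0.0054872 + 0.84791 + 2.1998 = 3.0532 kg m².

3.05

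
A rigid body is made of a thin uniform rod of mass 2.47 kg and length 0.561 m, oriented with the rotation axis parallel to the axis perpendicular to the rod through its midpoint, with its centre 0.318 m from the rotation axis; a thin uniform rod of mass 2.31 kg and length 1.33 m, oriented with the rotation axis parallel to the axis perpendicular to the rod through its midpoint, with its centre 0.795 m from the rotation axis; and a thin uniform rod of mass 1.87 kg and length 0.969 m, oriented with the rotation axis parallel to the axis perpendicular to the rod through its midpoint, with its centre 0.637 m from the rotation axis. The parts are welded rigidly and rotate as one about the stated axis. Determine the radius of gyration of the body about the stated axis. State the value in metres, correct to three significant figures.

Thin rod: I_cm = (1/12)ML² = (1/12)(2.47)(0.561)² = 0.06478 kg m²; centre at d = 0.318 m, so I = I_cm + Md² gives I = 0.06478 + (2.47)(0.318)² = 0.31456 kg m².
Thin rod: I_cm = (1/12)ML² = (1/12)(2.31)(1.33)² = 0.34051 kg m²; centre at d = 0.795 m, so I = I_cm + Md² gives I = 0.34051 + (2.31)(0.795)² = 1.8005 kg m².
Thin rod: I_cm = (1/12)ML² = (1/12)(1.87)(0.969)² = 0.14632 kg m²; centre at d = 0.637 m, so I = I_cm + Md² gives I = 0.14632 + (1.87)(0.637)² = 0.90511 kg m².
Total I = 3.0202 kg m²; total mass M = 6.65 kg.
k = √(I/M) = √(3.0202/6.65) = 0.67391 m.

0.674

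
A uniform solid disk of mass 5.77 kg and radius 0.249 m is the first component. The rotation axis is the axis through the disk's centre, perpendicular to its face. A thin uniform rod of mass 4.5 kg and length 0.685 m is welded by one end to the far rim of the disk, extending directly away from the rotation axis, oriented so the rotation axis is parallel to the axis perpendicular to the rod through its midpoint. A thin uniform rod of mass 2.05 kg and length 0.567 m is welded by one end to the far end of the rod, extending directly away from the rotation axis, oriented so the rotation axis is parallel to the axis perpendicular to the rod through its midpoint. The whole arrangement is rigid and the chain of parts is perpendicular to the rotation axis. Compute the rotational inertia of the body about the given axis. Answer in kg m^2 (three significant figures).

Solid disk: I_cm = (1/2)MR² = (1/2)(5.77)(0.249)² = 0.17887 kg m^2; axis through the centre, so I = 0.17887 kg m^2.
Thin rod: I_cm = (1/12)ML² = (1/12)(4.5)(0.685)² = 0.17596 kg m^2; centre at d = 0.249 + 0.3425 = 0.5915 m, so the parallel axis theorem gives I = 0.17596 + (4.5)(0.5915)² = 1.7504 kg m^2.
Thin rod: I_cm = (1/12)ML² = (1/12)(2.05)(0.567)² = 0.054921 kg m^2; centre at d = 0.249 + 0.3425 + 0.3425 + 0.2835 = 1.2175 m, so the parallel axis theorem gives I = 0.054921 + (2.05)(1.2175)² = 3.0936 kg m^2.
Total I = 0.17887 + 1.7504 + 3.0936 = 5.0229 kg m^2.

5.02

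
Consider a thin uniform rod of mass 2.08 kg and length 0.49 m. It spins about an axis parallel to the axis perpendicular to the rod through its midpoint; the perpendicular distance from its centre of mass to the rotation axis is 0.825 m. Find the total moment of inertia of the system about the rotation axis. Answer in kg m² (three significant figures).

1.46

I_cm = (1/12)ML² = (1/12)(2.08)(0.49)² = 0.041617 kg m²; centre at d = 0.825 m, so the parallel axis theorem gives I = 0.041617 + (2.08)(0.825)² = 1.4573 kg m².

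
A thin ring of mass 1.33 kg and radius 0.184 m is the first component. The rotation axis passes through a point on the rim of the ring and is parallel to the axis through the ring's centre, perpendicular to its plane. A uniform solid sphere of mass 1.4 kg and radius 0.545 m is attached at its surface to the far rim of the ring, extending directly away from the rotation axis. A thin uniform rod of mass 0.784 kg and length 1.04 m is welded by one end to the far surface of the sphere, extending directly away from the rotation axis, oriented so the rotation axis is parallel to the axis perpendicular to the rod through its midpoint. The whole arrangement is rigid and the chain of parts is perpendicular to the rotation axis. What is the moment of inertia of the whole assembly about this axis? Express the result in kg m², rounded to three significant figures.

Thin ring: I_cm = MR² = (1.33)(0.184)² = 0.045028 kg m²; centre at d = 0.184 m, so the parallel axis theorem gives I = 0.045028 + (1.33)(0.184)² = 0.090057 kg m².
Solid sphere: I_cm = (2/5)MR² = (2/5)(1.4)(0.545)² = 0.16633 kg m²; centre at d = 0.184 + 0.184 + 0.545 = 0.913 m, so the parallel axis theorem gives I = 0.16633 + (1.4)(0.913)² = 1.3333 kg m².
Thin rod: I_cm = (1/12)ML² = (1/12)(0.784)(1.04)² = 0.070665 kg m²; centre at d = 0.184 + 0.184 + 0.545 + 0.545 + 0.52 = 1.978 m, so the parallel axis theorem gives I = 0.070665 + (0.784)(1.978)² = 3.1381 kg m².
Total I = 0.090057 + 1.3333 + 3.1381 = 4.5614 kg m².

4.56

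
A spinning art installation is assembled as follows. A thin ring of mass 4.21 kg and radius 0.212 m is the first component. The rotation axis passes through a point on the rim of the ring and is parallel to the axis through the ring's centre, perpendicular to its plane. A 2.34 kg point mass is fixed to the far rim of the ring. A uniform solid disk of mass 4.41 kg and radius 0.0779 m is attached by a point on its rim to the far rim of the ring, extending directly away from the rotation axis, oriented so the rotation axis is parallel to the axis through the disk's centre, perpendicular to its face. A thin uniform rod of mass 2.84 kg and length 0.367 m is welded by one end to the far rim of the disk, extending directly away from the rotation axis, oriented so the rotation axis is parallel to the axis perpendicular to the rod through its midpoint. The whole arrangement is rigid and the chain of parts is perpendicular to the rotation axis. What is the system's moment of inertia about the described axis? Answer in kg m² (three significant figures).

3.61

Thin ring: I_cm = MR² = (4.21)(0.212)² = 0.18921 kg m²; centre at d = 0.212 m, so the parallel axis theorem gives I = 0.18921 + (4.21)(0.212)² = 0.37843 kg m².
Point mass: I_cm = 0; centre at d = 0.212 + 0.212 = 0.424 m, so the parallel axis theorem gives I = 0 + (2.34)(0.424)² = 0.42068 kg m².
Solid disk: I_cm = (1/2)MR² = (1/2)(4.41)(0.0779)² = 0.013381 kg m²; centre at d = 0.212 + 0.212 + 0.0779 = 0.5019 m, so the parallel axis theorem gives I = 0.013381 + (4.41)(0.5019)² = 1.1243 kg m².
Thin rod: I_cm = (1/12)ML² = (1/12)(2.84)(0.367)² = 0.031876 kg m²; centre at d = 0.212 + 0.212 + 0.0779 + 0.0779 + 0.1835 = 0.7633 m, so the parallel axis theorem gives I = 0.031876 + (2.84)(0.7633)² = 1.6865 kg m².
Total I = 0.37843 + 0.42068 + 1.1243 + 1.6865 = 3.6099 kg m².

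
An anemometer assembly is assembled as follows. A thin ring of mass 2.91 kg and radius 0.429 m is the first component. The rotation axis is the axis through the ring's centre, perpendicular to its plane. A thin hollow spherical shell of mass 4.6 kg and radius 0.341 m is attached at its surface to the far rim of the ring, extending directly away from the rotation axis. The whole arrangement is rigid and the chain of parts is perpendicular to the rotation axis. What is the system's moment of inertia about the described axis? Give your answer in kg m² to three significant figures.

Thin ring: I_cm = MR² = (2.91)(0.429)² = 0.53556 kg m²; axis through the centre, so I = 0.53556 kg m².
Spherical shell: I_cm = (2/3)MR² = (2/3)(4.6)(0.341)² = 0.3566 kg m²; centre at d = 0.429 + 0.341 = 0.77 m, so the parallel axis theorem gives I = 0.3566 + (4.6)(0.77)² = 3.0839 kg m².
Total I = 0.53556 + 3.0839 = 3.6195 kg m².

3.62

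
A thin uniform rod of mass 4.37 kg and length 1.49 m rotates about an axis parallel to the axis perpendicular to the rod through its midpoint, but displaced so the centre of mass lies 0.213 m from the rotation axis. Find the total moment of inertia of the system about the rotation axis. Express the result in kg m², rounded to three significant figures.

I_cm = (1/12)ML² = (1/12)(4.37)(1.49)² = 0.80849 kg m²; centre at d = 0.213 m, so I = I_cm + Md² gives I = 0.80849 + (4.37)(0.213)² = 1.0067 kg m².

1.01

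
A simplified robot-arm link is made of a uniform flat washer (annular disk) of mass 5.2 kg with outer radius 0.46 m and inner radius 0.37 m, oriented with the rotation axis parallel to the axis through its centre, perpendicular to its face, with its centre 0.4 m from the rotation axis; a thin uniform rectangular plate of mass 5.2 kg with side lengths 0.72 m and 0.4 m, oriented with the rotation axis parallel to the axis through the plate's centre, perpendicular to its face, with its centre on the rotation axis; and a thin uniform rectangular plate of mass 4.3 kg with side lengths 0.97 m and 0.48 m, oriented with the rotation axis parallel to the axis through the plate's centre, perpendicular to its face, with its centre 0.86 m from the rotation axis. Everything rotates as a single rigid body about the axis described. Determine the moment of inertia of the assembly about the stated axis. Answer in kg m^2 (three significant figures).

5.63

Annular disk: I_cm = (1/2)M(R²+r²) = (1/2)(5.2)[(0.46)² + (0.37)²] = 0.9061 kg m^2; centre at d = 0.4 m, so I = I_cm + Md² gives I = 0.9061 + (5.2)(0.4)² = 1.7381 kg m^2.
Rectangular plate: I_cm = (1/12)M(a²+b²) = (1/12)(5.2)[(0.72)² + (0.4)²] = 0.29397 kg m^2; axis through the centre, so I = 0.29397 kg m^2.
Rectangular plate: I_cm = (1/12)M(a²+b²) = (1/12)(4.3)[(0.97)² + (0.48)²] = 0.41972 kg m^2; centre at d = 0.86 m, so I = I_cm + Md² gives I = 0.41972 + (4.3)(0.86)² = 3.6 kg m^2.
Total I = 1.7381 + 0.29397 + 3.6 = 5.6321 kg m^2.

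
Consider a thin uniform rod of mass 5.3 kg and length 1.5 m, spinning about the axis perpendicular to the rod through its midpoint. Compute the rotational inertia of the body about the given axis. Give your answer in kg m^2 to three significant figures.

I_cm = (1/12)ML² = (1/12)(5.3)(1.5)² = 0.99375 kg m^2; axis through the centre, so I = 0.99375 kg m^2.

0.994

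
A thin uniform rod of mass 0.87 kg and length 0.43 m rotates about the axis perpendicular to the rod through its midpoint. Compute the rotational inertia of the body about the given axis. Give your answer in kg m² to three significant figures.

I_cm = (1/12)ML² = (1/12)(0.87)(0.43)² = 0.013405 kg m²; axis through the centre, so I = 0.013405 kg m².

0.0134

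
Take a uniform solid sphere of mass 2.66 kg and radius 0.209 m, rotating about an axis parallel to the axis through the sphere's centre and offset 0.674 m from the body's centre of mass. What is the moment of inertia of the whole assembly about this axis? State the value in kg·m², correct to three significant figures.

1.25

I_cm = (2/5)MR² = (2/5)(2.66)(0.209)² = 0.046477 kg·m²; centre at d = 0.674 m, so the parallel axis theorem gives I = 0.046477 + (2.66)(0.674)² = 1.2549 kg·m².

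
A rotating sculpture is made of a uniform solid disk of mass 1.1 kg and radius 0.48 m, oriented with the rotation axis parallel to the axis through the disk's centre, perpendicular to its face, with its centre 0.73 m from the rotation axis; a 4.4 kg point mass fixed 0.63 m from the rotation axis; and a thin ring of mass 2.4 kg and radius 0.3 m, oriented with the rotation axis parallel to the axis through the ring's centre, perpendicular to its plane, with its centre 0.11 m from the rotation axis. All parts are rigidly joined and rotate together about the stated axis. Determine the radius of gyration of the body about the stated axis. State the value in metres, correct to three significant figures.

0.585

Solid disk: I_cm = (1/2)MR² = (1/2)(1.1)(0.48)² = 0.12672 kg·m²; centre at d = 0.73 m, so the parallel axis theorem gives I = 0.12672 + (1.1)(0.73)² = 0.71291 kg·m².
Point mass: I_cm = 0; centre at d = 0.63 m, so the parallel axis theorem gives I = 0 + (4.4)(0.63)² = 1.7464 kg·m².
Thin ring: I_cm = MR² = (2.4)(0.3)² = 0.216 kg·m²; centre at d = 0.11 m, so the parallel axis theorem gives I = 0.216 + (2.4)(0.11)² = 0.24504 kg·m².
Total I = 2.7043 kg·m²; total mass M = 7.9 kg.
k = √(I/M) = √(2.7043/7.9) = 0.58508 m.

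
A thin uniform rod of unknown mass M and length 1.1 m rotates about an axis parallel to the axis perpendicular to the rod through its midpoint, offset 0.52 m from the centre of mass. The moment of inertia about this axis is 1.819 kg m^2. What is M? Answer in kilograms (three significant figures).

I = I_cm + Md² = (1/12)ML² + Md² = M·[0.0833333·(1.1)² + (0.52)²] = M·0.37123.
So M = 1.819 / 0.37123 = 4.8999 kg.

4.90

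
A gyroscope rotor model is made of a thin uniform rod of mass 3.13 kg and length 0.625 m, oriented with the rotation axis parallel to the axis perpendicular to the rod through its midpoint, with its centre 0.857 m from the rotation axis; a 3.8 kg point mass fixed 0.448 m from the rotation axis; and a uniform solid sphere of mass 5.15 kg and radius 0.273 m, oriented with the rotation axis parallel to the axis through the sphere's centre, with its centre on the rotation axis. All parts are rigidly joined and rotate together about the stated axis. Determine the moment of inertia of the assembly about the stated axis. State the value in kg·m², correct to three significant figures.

Thin rod: I_cm = (1/12)ML² = (1/12)(3.13)(0.625)² = 0.10189 kg·m²; centre at d = 0.857 m, so I = I_cm + Md² gives I = 0.10189 + (3.13)(0.857)² = 2.4007 kg·m².
Point mass: I_cm = 0; centre at d = 0.448 m, so I = I_cm + Md² gives I = 0 + (3.8)(0.448)² = 0.76268 kg·m².
Solid sphere: I_cm = (2/5)MR² = (2/5)(5.15)(0.273)² = 0.15353 kg·m²; axis through the centre, so I = 0.15353 kg·m².
Total I = 2.4007 + 0.76268 + 0.15353 = 3.3169 kg·m².

3.32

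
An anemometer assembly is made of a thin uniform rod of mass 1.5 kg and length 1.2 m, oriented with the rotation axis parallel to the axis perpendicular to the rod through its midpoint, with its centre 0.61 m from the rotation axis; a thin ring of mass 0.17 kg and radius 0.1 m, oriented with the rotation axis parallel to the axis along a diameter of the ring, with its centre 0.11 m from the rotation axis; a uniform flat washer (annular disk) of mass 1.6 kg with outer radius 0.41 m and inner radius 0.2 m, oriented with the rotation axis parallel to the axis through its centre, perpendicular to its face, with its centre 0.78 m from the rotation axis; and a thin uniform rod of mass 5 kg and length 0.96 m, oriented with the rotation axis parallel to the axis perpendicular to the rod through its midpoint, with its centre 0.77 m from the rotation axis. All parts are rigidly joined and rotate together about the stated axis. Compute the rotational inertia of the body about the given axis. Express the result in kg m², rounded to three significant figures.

Thin rod: I_cm = (1/12)ML² = (1/12)(1.5)(1.2)² = 0.18 kg m²; centre at d = 0.61 m, so I = I_cm + Md² gives I = 0.18 + (1.5)(0.61)² = 0.73815 kg m².
Thin ring: I_cm = (1/2)MR² = (1/2)(0.17)(0.1)² = 0.00085 kg m²; centre at d = 0.11 m, so I = I_cm + Md² gives I = 0.00085 + (0.17)(0.11)² = 0.002907 kg m².
Annular disk: I_cm = (1/2)M(R²+r²) = (1/2)(1.6)[(0.41)² + (0.2)²] = 0.16648 kg m²; centre at d = 0.78 m, so I = I_cm + Md² gives I = 0.16648 + (1.6)(0.78)² = 1.1399 kg m².
Thin rod: I_cm = (1/12)ML² = (1/12)(5)(0.96)² = 0.384 kg m²; centre at d = 0.77 m, so I = I_cm + Md² gives I = 0.384 + (5)(0.77)² = 3.3485 kg m².
Total I = 0.73815 + 0.002907 + 1.1399 + 3.3485 = 5.2295 kg m².

5.23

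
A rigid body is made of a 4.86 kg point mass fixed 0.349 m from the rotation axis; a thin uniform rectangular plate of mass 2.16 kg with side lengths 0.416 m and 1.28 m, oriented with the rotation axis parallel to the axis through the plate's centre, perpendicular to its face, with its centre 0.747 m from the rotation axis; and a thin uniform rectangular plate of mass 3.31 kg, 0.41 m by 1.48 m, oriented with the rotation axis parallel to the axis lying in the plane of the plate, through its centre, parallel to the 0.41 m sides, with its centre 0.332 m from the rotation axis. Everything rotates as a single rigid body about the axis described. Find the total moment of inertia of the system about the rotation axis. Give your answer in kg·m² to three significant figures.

Point mass: I_cm = 0; centre at d = 0.349 m, so the parallel axis theorem gives I = 0 + (4.86)(0.349)² = 0.59195 kg·m².
Rectangular plate: I_cm = (1/12)M(a²+b²) = (1/12)(2.16)[(0.416)² + (1.28)²] = 0.32606 kg·m²; centre at d = 0.747 m, so the parallel axis theorem gives I = 0.32606 + (2.16)(0.747)² = 1.5314 kg·m².
Rectangular plate: I_cm = (1/12)Mb² = (1/12)(3.31)(1.48)² = 0.60419 kg·m²; centre at d = 0.332 m, so the parallel axis theorem gives I = 0.60419 + (3.31)(0.332)² = 0.96903 kg·m².
Total I = 0.59195 + 1.5314 + 0.96903 = 3.0923 kg·m².

3.09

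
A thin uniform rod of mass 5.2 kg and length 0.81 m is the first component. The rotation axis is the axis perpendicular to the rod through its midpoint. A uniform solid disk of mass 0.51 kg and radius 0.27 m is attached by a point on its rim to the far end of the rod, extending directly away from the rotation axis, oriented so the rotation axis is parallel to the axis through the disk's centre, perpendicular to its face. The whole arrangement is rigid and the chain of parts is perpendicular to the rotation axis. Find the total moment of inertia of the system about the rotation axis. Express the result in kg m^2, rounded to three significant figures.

0.535

Thin rod: I_cm = (1/12)ML² = (1/12)(5.2)(0.81)² = 0.28431 kg m^2; axis through the centre, so I = 0.28431 kg m^2.
Solid disk: I_cm = (1/2)MR² = (1/2)(0.51)(0.27)² = 0.01859 kg m^2; centre at d = 0.405 + 0.27 = 0.675 m, so I = I_cm + Md² gives I = 0.01859 + (0.51)(0.675)² = 0.25096 kg m^2.
Total I = 0.28431 + 0.25096 = 0.53527 kg m^2.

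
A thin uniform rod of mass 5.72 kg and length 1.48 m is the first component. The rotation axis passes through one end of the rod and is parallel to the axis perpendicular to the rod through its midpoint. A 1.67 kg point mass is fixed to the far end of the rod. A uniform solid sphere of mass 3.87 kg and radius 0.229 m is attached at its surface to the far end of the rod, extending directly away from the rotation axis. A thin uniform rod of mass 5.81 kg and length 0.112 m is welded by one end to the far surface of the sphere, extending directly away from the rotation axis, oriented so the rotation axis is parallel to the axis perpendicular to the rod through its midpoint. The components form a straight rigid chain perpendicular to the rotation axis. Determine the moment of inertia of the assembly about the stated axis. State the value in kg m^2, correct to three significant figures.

Thin rod: I_cm = (1/12)ML² = (1/12)(5.72)(1.48)² = 1.0441 kg m^2; centre at d = 0.74 m, so the parallel axis theorem gives I = 1.0441 + (5.72)(0.74)² = 4.1764 kg m^2.
Point mass: I_cm = 0; centre at d = 0.74 + 0.74 = 1.48 m, so the parallel axis theorem gives I = 0 + (1.67)(1.48)² = 3.658 kg m^2.
Solid sphere: I_cm = (2/5)MR² = (2/5)(3.87)(0.229)² = 0.081179 kg m^2; centre at d = 0.74 + 0.74 + 0.229 = 1.709 m, so the parallel axis theorem gives I = 0.081179 + (3.87)(1.709)² = 11.384 kg m^2.
Thin rod: I_cm = (1/12)ML² = (1/12)(5.81)(0.112)² = 0.0060734 kg m^2; centre at d = 0.74 + 0.74 + 0.229 + 0.229 + 0.056 = 1.994 m, so the parallel axis theorem gives I = 0.0060734 + (5.81)(1.994)² = 23.107 kg m^2.
Total I = 4.1764 + 3.658 + 11.384 + 23.107 = 42.325 kg m^2.

42.3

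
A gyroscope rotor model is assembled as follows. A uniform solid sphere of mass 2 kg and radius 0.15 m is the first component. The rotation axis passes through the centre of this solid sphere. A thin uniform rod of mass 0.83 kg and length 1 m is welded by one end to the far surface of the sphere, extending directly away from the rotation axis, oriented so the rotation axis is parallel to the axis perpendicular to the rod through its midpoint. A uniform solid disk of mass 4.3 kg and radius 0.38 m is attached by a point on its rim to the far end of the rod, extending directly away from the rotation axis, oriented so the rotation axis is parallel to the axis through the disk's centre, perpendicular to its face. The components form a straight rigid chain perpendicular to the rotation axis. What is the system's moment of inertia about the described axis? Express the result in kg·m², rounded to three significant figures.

Solid sphere: I_cm = (2/5)MR² = (2/5)(2)(0.15)² = 0.018 kg·m²; axis through the centre, so I = 0.018 kg·m².
Thin rod: I_cm = (1/12)ML² = (1/12)(0.83)(1)² = 0.069167 kg·m²; centre at d = 0.15 + 0.5 = 0.65 m, so I = I_cm + Md² gives I = 0.069167 + (0.83)(0.65)² = 0.41984 kg·m².
Solid disk: I_cm = (1/2)MR² = (1/2)(4.3)(0.38)² = 0.31046 kg·m²; centre at d = 0.15 + 0.5 + 0.5 + 0.38 = 1.53 m, so I = I_cm + Md² gives I = 0.31046 + (4.3)(1.53)² = 10.376 kg·m².
Total I = 0.018 + 0.41984 + 10.376 = 10.814 kg·m².

10.8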